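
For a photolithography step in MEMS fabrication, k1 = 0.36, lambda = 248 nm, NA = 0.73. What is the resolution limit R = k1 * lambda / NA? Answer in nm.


Step 1: Identify values: k1 = 0.36, lambda = 248 nm, NA = 0.73
Step 2: R = k1 * lambda / NA
R = 0.36 * 248 / 0.73
R = 122.3 nm


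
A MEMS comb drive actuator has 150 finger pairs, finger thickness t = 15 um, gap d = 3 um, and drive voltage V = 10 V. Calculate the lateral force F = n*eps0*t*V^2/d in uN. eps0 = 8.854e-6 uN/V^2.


Step 1: Parameters: n=150, eps0=8.854e-6 uN/V^2, t=15 um, V=10 V, d=3 um
Step 2: V^2 = 100
Step 3: F = 150 * 8.854e-6 * 15 * 100 / 3
F = 0.664 uN


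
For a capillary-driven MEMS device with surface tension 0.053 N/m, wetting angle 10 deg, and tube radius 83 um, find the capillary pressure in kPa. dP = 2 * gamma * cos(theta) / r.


Step 1: cos(10 deg) = 0.9848
Step 2: Convert r to m: r = 83e-6 m
Step 3: dP = 2 * 0.053 * 0.9848 / 83e-6 = 1257.7 Pa
Step 4: Convert Pa to kPa (divide by 1000).
dP = 1.26 kPa


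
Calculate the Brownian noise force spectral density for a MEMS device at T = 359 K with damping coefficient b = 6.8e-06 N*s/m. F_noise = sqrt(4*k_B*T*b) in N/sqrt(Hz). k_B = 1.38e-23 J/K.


Step 1: Compute 4 * k_B * T * b
= 4 * 1.38e-23 * 359 * 6.8e-06
= 1.3475e-25 N^2/Hz
Step 2: F_noise = sqrt(1.3475e-25)
F_noise = 3.67e-13 N/sqrt(Hz)


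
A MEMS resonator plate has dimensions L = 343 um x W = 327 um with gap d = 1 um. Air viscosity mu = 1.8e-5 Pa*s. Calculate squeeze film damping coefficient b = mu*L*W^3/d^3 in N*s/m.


Step 1: Convert to SI.
L = 343e-6 m, W = 327e-6 m, d = 1e-6 m
Step 2: W^3 = (327e-6)^3 = 3.50e-11 m^3
Step 3: d^3 = (1e-6)^3 = 1.00e-18 m^3
Step 4: b = 1.8e-5 * 343e-6 * 3.50e-11 / 1.00e-18
b = 2.16e-01 N*s/m


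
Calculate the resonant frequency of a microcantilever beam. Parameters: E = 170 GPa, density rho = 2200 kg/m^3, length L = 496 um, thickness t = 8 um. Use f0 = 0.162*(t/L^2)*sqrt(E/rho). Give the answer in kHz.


Step 1: Convert units to SI.
t_SI = 8e-6 m, L_SI = 496e-6 m
Step 2: Calculate sqrt(E/rho).
sqrt(170e9 / 2200) = 8790.49 m/s
Step 3: Compute f0.
f0 = 0.162 * 8e-6 / (496e-6)^2 * 8790.49 = 46307.9 Hz = 46.31 kHz


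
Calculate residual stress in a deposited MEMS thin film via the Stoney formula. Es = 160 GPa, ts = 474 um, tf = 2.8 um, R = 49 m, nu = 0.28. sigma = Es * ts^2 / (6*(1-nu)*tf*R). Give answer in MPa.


Step 1: Compute numerator: Es * ts^2 = 160 * 474^2 = 35948160 (GPa*um^2)
Step 2: Compute denominator (R in um): 6*(1-nu)*tf*R = 6*0.72*2.8*49e6 = 592704000.0 (um^2)
Step 3: sigma (GPa) = 35948160 / 592704000.0 = 6.0651e-02 GPa
Step 4: Convert to MPa (x1000): sigma = 60.7 MPa


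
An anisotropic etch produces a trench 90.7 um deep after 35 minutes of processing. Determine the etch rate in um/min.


Step 1: Etch rate = depth / time
Step 2: rate = 90.7 / 35
rate = 2.591 um/min


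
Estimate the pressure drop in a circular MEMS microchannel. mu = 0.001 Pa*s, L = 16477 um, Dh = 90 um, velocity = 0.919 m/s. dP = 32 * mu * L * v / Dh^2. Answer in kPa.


Step 1: Convert to SI: L = 16477e-6 m, Dh = 90e-6 m
Step 2: dP = 32 * 0.001 * 16477e-6 * 0.919 / (90e-6)^2
Step 3: dP = 59821.68 Pa
Step 4: Convert to kPa: dP = 59.82 kPa


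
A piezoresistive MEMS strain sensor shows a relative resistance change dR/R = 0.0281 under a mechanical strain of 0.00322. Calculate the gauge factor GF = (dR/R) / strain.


Step 1: Identify values.
dR/R = 0.0281, strain = 0.00322
Step 2: GF = (dR/R) / strain = 0.0281 / 0.00322
GF = 8.7


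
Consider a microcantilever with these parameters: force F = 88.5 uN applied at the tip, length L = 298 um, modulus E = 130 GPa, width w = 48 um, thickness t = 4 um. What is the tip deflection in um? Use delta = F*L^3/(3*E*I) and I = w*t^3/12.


Step 1: Calculate the second moment of area.
I = w * t^3 / 12 = 48 * 4^3 / 12 = 256.0 um^4
Step 2: Convert E to consistent units (1 GPa = 1000 uN/um^2).
E = 130 GPa = 130000 uN/um^2
Step 3: Calculate tip deflection.
delta = F * L^3 / (3 * E * I)
delta = 88.5 * 298^3 / (3 * 130000 * 256.0)
delta = 23.4578 um


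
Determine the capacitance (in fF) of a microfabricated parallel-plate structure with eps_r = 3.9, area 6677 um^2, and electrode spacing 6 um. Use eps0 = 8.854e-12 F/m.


Step 1: Convert area to m^2: A = 6677e-12 m^2
Step 2: Convert gap to m: d = 6e-6 m
Step 3: C = eps0 * eps_r * A / d
C = 8.854e-12 * 3.9 * 6677e-12 / 6e-6
Step 4: Convert to fF (multiply by 1e15).
C = 38.43 fF


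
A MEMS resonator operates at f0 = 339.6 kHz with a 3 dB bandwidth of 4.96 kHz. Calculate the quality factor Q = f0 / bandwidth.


Step 1: Q = f0 / bandwidth
Step 2: Q = 339.6 / 4.96
Q = 68.5


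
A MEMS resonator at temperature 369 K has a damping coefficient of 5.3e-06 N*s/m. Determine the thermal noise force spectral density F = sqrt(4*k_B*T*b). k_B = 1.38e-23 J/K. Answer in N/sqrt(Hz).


Step 1: Compute 4 * k_B * T * b
= 4 * 1.38e-23 * 369 * 5.3e-06
= 1.0795e-25 N^2/Hz
Step 2: F_noise = sqrt(1.0795e-25)
F_noise = 3.29e-13 N/sqrt(Hz)


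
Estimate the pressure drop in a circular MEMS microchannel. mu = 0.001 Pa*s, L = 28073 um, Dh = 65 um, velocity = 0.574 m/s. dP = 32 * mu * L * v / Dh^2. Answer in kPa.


Step 1: Convert to SI: L = 28073e-6 m, Dh = 65e-6 m
Step 2: dP = 32 * 0.001 * 28073e-6 * 0.574 / (65e-6)^2
Step 3: dP = 122046.12 Pa
Step 4: Convert to kPa: dP = 122.05 kPa


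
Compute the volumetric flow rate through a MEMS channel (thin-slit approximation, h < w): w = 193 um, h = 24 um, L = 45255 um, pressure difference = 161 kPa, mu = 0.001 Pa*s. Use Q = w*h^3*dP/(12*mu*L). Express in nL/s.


Step 1: Convert all dimensions to SI (meters).
w = 193e-6 m, h = 24e-6 m, L = 45255e-6 m, dP = 161e3 Pa
Step 2: Q = w * h^3 * dP / (12 * mu * L)
Q = 193e-6 * (24e-6)^3 * 161e3 / (12 * 0.001 * 45255e-6) = 7.9098654e-10 m^3/s
Step 3: Convert Q from m^3/s to nL/s (1 m^3 = 1e12 nL, so multiply by 1e12).
Q = 790.987 nL/s


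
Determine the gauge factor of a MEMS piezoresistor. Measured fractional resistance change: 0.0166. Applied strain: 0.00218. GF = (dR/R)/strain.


Step 1: Identify values.
dR/R = 0.0166, strain = 0.00218
Step 2: GF = (dR/R) / strain = 0.0166 / 0.00218
GF = 7.6


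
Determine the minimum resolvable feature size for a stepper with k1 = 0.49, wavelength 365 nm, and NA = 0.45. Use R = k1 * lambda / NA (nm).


Step 1: Identify values: k1 = 0.49, lambda = 365 nm, NA = 0.45
Step 2: R = k1 * lambda / NA
R = 0.49 * 365 / 0.45
R = 397.4 nm


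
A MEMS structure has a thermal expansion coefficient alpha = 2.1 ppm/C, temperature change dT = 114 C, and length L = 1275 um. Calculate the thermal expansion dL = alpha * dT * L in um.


Step 1: Convert CTE: alpha = 2.1 ppm/C = 2.1e-6 /C
Step 2: dL = 2.1e-6 * 114 * 1275
dL = 0.3052 um


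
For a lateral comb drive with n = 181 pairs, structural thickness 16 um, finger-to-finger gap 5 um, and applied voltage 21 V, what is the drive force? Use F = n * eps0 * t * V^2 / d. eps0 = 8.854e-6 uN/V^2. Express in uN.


Step 1: Parameters: n=181, eps0=8.854e-6 uN/V^2, t=16 um, V=21 V, d=5 um
Step 2: V^2 = 441
Step 3: F = 181 * 8.854e-6 * 16 * 441 / 5
F = 2.262 uN


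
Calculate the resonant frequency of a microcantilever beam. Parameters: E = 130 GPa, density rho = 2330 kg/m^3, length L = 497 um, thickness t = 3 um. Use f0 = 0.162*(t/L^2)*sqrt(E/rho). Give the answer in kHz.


Step 1: Convert units to SI.
t_SI = 3e-6 m, L_SI = 497e-6 m
Step 2: Calculate sqrt(E/rho).
sqrt(130e9 / 2330) = 7469.54 m/s
Step 3: Compute f0.
f0 = 0.162 * 3e-6 / (497e-6)^2 * 7469.54 = 14696.6 Hz = 14.7 kHz


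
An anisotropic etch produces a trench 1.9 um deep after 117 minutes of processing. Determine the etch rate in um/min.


Step 1: Etch rate = depth / time
Step 2: rate = 1.9 / 117
rate = 0.016 um/min


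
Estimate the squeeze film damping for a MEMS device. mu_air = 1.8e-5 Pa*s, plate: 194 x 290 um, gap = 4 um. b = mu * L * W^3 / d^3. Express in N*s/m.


Step 1: Convert to SI.
L = 194e-6 m, W = 290e-6 m, d = 4e-6 m
Step 2: W^3 = (290e-6)^3 = 2.44e-11 m^3
Step 3: d^3 = (4e-6)^3 = 6.40e-17 m^3
Step 4: b = 1.8e-5 * 194e-6 * 2.44e-11 / 6.40e-17
b = 1.33e-03 N*s/m


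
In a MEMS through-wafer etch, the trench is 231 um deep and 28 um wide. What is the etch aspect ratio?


Step 1: AR = depth / width
Step 2: AR = 231 / 28
AR = 8.3


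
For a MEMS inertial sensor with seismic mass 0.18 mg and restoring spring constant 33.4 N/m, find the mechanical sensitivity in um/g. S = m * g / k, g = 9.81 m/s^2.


Step 1: Convert mass: m = 0.18 mg = 1.80e-07 kg
Step 2: S = m * g / k = 1.80e-07 * 9.81 / 33.4
Step 3: S = 5.29e-08 m/g
Step 4: Convert to um/g: S = 0.053 um/g


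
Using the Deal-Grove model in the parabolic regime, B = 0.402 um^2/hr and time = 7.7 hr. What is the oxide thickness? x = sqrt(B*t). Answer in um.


Step 1: Compute B*t = 0.402 * 7.7 = 3.0954
Step 2: x = sqrt(3.0954)
x = 1.759 um


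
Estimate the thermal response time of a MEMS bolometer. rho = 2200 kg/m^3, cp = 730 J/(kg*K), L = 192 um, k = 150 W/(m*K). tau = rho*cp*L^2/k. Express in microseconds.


Step 1: Convert L to m: L = 192e-6 m
Step 2: L^2 = (192e-6)^2 = 3.6864e-08 m^2
Step 3: tau = 2200 * 730 * 3.6864e-08 / 150 = 3.9469056e-04 s
Step 4: Convert to microseconds (multiply by 1e6).
tau = 394.691 us


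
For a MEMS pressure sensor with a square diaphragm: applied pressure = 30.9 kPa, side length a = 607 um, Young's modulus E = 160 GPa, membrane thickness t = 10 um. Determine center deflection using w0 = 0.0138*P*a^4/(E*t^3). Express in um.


Step 1: Convert pressure to compatible units (E is in GPa, so P in GPa).
P = 30.9 kPa = 30.9e-6 GPa
Step 2: Compute numerator: 0.0138 * P * a^4.
a^4 = 607^4 = 135754665601
numerator = 0.0138 * 30.9e-6 * 135754665601 = 5.78885e+04
Step 3: Compute denominator: E * t^3 = 160 * 10^3 = 160000
Step 4: w0 = numerator / denominator = 5.78885e+04 / 160000 = 0.3618 um


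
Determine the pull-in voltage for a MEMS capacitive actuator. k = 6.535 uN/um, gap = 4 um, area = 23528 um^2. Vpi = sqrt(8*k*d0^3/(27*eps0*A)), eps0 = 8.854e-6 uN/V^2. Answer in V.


Step 1: Compute numerator: 8 * k * d0^3 = 8 * 6.535 * 4^3 = 3345.92
Step 2: Compute denominator: 27 * eps0 * A = 27 * 8.854e-6 * 23528 = 5.624557
Step 3: Vpi = sqrt(3345.92 / 5.624557)
Vpi = 24.39 V


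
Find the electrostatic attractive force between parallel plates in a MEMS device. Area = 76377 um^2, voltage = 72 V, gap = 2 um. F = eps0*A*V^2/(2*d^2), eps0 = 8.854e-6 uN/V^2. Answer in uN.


Step 1: Identify parameters.
eps0 = 8.854e-6 uN/V^2, A = 76377 um^2, V = 72 V, d = 2 um
Step 2: Compute V^2 = 72^2 = 5184
Step 3: Compute d^2 = 2^2 = 4
Step 4: F = 0.5 * 8.854e-6 * 76377 * 5184 / 4
F = 438.205 uN


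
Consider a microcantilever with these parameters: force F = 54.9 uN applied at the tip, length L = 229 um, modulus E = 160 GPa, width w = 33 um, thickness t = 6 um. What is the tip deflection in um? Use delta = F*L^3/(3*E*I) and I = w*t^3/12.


Step 1: Calculate the second moment of area.
I = w * t^3 / 12 = 33 * 6^3 / 12 = 594.0 um^4
Step 2: Convert E to consistent units (1 GPa = 1000 uN/um^2).
E = 160 GPa = 160000 uN/um^2
Step 3: Calculate tip deflection.
delta = F * L^3 / (3 * E * I)
delta = 54.9 * 229^3 / (3 * 160000 * 594.0)
delta = 2.3123 um


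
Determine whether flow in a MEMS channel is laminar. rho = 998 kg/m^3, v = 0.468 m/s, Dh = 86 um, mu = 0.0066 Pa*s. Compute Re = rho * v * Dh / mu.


Step 1: Convert Dh to meters: Dh = 86e-6 m
Step 2: Re = rho * v * Dh / mu
Re = 998 * 0.468 * 86e-6 / 0.0066
Re = 6.086
Since Re = 6.086 is below ~2300, the flow is laminar.


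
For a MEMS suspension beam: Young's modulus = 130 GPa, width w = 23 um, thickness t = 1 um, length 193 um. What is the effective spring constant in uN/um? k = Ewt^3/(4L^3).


Step 1: Convert E to consistent units (1 GPa = 1000 uN/um^2).
E = 130 GPa = 130000 uN/um^2
Step 2: Compute t^3 = 1^3 = 1
Step 3: Compute L^3 = 193^3 = 7189057
Step 4: k = 130000 * 23 * 1 / (4 * 7189057)
k = 0.104 uN/um


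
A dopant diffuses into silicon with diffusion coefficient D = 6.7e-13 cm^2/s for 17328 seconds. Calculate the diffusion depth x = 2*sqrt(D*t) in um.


Step 1: Compute D*t = 6.7e-13 * 17328 = 1.160976e-08 cm^2
Step 2: sqrt(D*t) = 1.07749e-04 cm
Step 3: x = 2 * 1.07749e-04 cm = 2.15498e-04 cm
Step 4: Convert to um (1 cm = 1e4 um): x = 2.155 um


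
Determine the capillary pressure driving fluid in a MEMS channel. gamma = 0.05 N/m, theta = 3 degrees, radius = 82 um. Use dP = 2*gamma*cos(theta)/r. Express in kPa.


Step 1: cos(3 deg) = 0.9986
Step 2: Convert r to m: r = 82e-6 m
Step 3: dP = 2 * 0.05 * 0.9986 / 82e-6 = 1217.8 Pa
Step 4: Convert Pa to kPa (divide by 1000).
dP = 1.22 kPa


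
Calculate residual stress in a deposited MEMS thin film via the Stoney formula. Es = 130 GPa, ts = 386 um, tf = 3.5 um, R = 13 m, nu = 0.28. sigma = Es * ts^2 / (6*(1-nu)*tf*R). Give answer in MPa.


Step 1: Compute numerator: Es * ts^2 = 130 * 386^2 = 19369480 (GPa*um^2)
Step 2: Compute denominator (R in um): 6*(1-nu)*tf*R = 6*0.72*3.5*13e6 = 196560000.0 (um^2)
Step 3: sigma (GPa) = 19369480 / 196560000.0 = 9.8542e-02 GPa
Step 4: Convert to MPa (x1000): sigma = 98.5 MPa


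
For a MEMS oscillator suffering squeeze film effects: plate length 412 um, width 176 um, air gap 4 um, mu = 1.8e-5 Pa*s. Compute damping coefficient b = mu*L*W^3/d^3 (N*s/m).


Step 1: Convert to SI.
L = 412e-6 m, W = 176e-6 m, d = 4e-6 m
Step 2: W^3 = (176e-6)^3 = 5.45e-12 m^3
Step 3: d^3 = (4e-6)^3 = 6.40e-17 m^3
Step 4: b = 1.8e-5 * 412e-6 * 5.45e-12 / 6.40e-17
b = 6.32e-04 N*s/m


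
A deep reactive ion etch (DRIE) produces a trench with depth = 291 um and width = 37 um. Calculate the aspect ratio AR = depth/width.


Step 1: AR = depth / width
Step 2: AR = 291 / 37
AR = 7.9


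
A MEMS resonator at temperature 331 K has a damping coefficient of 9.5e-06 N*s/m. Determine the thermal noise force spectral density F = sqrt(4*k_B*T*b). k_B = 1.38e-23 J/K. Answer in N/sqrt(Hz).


Step 1: Compute 4 * k_B * T * b
= 4 * 1.38e-23 * 331 * 9.5e-06
= 1.7358e-25 N^2/Hz
Step 2: F_noise = sqrt(1.7358e-25)
F_noise = 4.17e-13 N/sqrt(Hz)


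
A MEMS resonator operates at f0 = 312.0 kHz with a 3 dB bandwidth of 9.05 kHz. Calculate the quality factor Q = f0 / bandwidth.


Step 1: Q = f0 / bandwidth
Step 2: Q = 312.0 / 9.05
Q = 34.5


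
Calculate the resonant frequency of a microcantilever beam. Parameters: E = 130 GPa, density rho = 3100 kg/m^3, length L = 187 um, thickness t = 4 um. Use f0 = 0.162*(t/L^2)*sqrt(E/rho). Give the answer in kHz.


Step 1: Convert units to SI.
t_SI = 4e-6 m, L_SI = 187e-6 m
Step 2: Calculate sqrt(E/rho).
sqrt(130e9 / 3100) = 6475.76 m/s
Step 3: Compute f0.
f0 = 0.162 * 4e-6 / (187e-6)^2 * 6475.76 = 120000.4 Hz = 120.0 kHz


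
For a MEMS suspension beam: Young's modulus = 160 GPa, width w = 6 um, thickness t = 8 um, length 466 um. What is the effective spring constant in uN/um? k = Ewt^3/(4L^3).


Step 1: Convert E to consistent units (1 GPa = 1000 uN/um^2).
E = 160 GPa = 160000 uN/um^2
Step 2: Compute t^3 = 8^3 = 512
Step 3: Compute L^3 = 466^3 = 101194696
Step 4: k = 160000 * 6 * 512 / (4 * 101194696)
k = 1.2143 uN/um


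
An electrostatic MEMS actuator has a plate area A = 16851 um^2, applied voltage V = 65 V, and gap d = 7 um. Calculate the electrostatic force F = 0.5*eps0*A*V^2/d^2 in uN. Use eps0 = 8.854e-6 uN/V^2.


Step 1: Identify parameters.
eps0 = 8.854e-6 uN/V^2, A = 16851 um^2, V = 65 V, d = 7 um
Step 2: Compute V^2 = 65^2 = 4225
Step 3: Compute d^2 = 7^2 = 49
Step 4: F = 0.5 * 8.854e-6 * 16851 * 4225 / 49
F = 6.432 uN


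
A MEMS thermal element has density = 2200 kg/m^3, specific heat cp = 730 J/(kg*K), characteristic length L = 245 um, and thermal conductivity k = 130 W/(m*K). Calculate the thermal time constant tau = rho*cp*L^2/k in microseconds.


Step 1: Convert L to m: L = 245e-6 m
Step 2: L^2 = (245e-6)^2 = 6.0025e-08 m^2
Step 3: tau = 2200 * 730 * 6.0025e-08 / 130 = 7.415396e-04 s
Step 4: Convert to microseconds (multiply by 1e6).
tau = 741.54 us


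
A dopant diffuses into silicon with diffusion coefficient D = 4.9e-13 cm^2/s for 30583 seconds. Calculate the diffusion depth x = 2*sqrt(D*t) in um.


Step 1: Compute D*t = 4.9e-13 * 30583 = 1.498567e-08 cm^2
Step 2: sqrt(D*t) = 1.22416e-04 cm
Step 3: x = 2 * 1.22416e-04 cm = 2.44832e-04 cm
Step 4: Convert to um (1 cm = 1e4 um): x = 2.448 um


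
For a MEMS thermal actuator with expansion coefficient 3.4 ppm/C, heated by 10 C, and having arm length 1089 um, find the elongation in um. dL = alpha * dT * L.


Step 1: Convert CTE: alpha = 3.4 ppm/C = 3.4e-6 /C
Step 2: dL = 3.4e-6 * 10 * 1089
dL = 0.037 um


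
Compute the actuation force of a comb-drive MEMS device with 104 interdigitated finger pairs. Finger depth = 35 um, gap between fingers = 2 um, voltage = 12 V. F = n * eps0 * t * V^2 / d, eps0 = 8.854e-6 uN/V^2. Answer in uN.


Step 1: Parameters: n=104, eps0=8.854e-6 uN/V^2, t=35 um, V=12 V, d=2 um
Step 2: V^2 = 144
Step 3: F = 104 * 8.854e-6 * 35 * 144 / 2
F = 2.32 uN


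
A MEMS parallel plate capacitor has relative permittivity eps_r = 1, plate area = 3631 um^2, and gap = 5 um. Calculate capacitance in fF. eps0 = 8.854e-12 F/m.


Step 1: Convert area to m^2: A = 3631e-12 m^2
Step 2: Convert gap to m: d = 5e-6 m
Step 3: C = eps0 * eps_r * A / d
C = 8.854e-12 * 1 * 3631e-12 / 5e-6
Step 4: Convert to fF (multiply by 1e15).
C = 6.43 fF


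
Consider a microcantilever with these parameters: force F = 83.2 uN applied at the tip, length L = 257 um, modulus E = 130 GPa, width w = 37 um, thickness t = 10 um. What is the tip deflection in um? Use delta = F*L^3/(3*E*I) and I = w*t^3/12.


Step 1: Calculate the second moment of area.
I = w * t^3 / 12 = 37 * 10^3 / 12 = 3083.3333 um^4
Step 2: Convert E to consistent units (1 GPa = 1000 uN/um^2).
E = 130 GPa = 130000 uN/um^2
Step 3: Calculate tip deflection.
delta = F * L^3 / (3 * E * I)
delta = 83.2 * 257^3 / (3 * 130000 * 3083.3333)
delta = 1.1745 um


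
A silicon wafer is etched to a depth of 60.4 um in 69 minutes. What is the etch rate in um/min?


Step 1: Etch rate = depth / time
Step 2: rate = 60.4 / 69
rate = 0.875 um/min


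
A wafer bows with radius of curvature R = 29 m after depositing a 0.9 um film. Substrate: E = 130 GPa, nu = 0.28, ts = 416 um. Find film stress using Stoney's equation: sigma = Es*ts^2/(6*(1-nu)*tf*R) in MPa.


Step 1: Compute numerator: Es * ts^2 = 130 * 416^2 = 22497280 (GPa*um^2)
Step 2: Compute denominator (R in um): 6*(1-nu)*tf*R = 6*0.72*0.9*29e6 = 112752000.0 (um^2)
Step 3: sigma (GPa) = 22497280 / 112752000.0 = 1.99529e-01 GPa
Step 4: Convert to MPa (x1000): sigma = 199.5 MPa


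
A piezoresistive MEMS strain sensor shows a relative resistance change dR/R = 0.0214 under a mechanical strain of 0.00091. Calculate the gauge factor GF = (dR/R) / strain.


Step 1: Identify values.
dR/R = 0.0214, strain = 0.00091
Step 2: GF = (dR/R) / strain = 0.0214 / 0.00091
GF = 23.5


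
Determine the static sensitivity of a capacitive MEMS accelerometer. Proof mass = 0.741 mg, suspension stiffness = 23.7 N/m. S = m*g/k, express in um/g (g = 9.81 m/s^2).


Step 1: Convert mass: m = 0.741 mg = 7.41e-07 kg
Step 2: S = m * g / k = 7.41e-07 * 9.81 / 23.7
Step 3: S = 3.07e-07 m/g
Step 4: Convert to um/g: S = 0.307 um/g


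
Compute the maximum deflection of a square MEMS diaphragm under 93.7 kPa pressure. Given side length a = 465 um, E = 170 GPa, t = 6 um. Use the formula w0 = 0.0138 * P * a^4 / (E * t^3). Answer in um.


Step 1: Convert pressure to compatible units (E is in GPa, so P in GPa).
P = 93.7 kPa = 93.7e-6 GPa
Step 2: Compute numerator: 0.0138 * P * a^4.
a^4 = 465^4 = 46753250625
numerator = 0.0138 * 93.7e-6 * 46753250625 = 6.045476e+04
Step 3: Compute denominator: E * t^3 = 170 * 6^3 = 36720
Step 4: w0 = numerator / denominator = 6.045476e+04 / 36720 = 1.6464 um


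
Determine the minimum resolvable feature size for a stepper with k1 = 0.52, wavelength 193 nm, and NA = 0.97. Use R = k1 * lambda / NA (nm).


Step 1: Identify values: k1 = 0.52, lambda = 193 nm, NA = 0.97
Step 2: R = k1 * lambda / NA
R = 0.52 * 193 / 0.97
R = 103.5 nm


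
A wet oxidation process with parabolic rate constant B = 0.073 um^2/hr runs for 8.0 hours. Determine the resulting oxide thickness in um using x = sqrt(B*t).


Step 1: Compute B*t = 0.073 * 8.0 = 0.584
Step 2: x = sqrt(0.584)
x = 0.764 um


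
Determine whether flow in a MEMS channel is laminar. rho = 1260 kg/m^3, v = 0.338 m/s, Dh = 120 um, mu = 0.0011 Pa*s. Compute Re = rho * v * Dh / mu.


Step 1: Convert Dh to meters: Dh = 120e-6 m
Step 2: Re = rho * v * Dh / mu
Re = 1260 * 0.338 * 120e-6 / 0.0011
Re = 46.46
Since Re = 46.46 is below ~2300, the flow is laminar.


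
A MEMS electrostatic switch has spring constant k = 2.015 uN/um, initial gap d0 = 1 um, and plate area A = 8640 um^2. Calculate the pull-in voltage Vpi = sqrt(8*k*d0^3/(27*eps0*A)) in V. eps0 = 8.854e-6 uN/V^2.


Step 1: Compute numerator: 8 * k * d0^3 = 8 * 2.015 * 1^3 = 16.12
Step 2: Compute denominator: 27 * eps0 * A = 27 * 8.854e-6 * 8640 = 2.065461
Step 3: Vpi = sqrt(16.12 / 2.065461)
Vpi = 2.79 V


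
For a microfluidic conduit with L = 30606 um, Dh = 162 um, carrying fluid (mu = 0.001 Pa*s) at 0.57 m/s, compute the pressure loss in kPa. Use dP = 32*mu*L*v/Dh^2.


Step 1: Convert to SI: L = 30606e-6 m, Dh = 162e-6 m
Step 2: dP = 32 * 0.001 * 30606e-6 * 0.57 / (162e-6)^2
Step 3: dP = 21271.66 Pa
Step 4: Convert to kPa: dP = 21.27 kPa


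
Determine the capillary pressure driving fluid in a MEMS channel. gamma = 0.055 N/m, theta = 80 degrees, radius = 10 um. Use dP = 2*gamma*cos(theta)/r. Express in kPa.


Step 1: cos(80 deg) = 0.1736
Step 2: Convert r to m: r = 10e-6 m
Step 3: dP = 2 * 0.055 * 0.1736 / 10e-6 = 1909.6 Pa
Step 4: Convert Pa to kPa (divide by 1000).
dP = 1.91 kPa


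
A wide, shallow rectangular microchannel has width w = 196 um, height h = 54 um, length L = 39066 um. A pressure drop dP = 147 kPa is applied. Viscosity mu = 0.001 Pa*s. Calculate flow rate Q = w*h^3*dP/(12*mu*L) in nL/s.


Step 1: Convert all dimensions to SI (meters).
w = 196e-6 m, h = 54e-6 m, L = 39066e-6 m, dP = 147e3 Pa
Step 2: Q = w * h^3 * dP / (12 * mu * L)
Q = 196e-6 * (54e-6)^3 * 147e3 / (12 * 0.001 * 39066e-6) = 9.67775211e-09 m^3/s
Step 3: Convert Q from m^3/s to nL/s (1 m^3 = 1e12 nL, so multiply by 1e12).
Q = 9677.752 nL/s


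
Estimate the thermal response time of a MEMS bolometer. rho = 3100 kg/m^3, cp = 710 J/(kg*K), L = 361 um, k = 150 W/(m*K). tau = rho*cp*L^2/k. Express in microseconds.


Step 1: Convert L to m: L = 361e-6 m
Step 2: L^2 = (361e-6)^2 = 1.30321e-07 m^2
Step 3: tau = 3100 * 710 * 1.30321e-07 / 150 = 1.91224347e-03 s
Step 4: Convert to microseconds (multiply by 1e6).
tau = 1912.243 us


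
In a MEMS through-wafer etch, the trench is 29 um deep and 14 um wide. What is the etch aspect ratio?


Step 1: AR = depth / width
Step 2: AR = 29 / 14
AR = 2.1


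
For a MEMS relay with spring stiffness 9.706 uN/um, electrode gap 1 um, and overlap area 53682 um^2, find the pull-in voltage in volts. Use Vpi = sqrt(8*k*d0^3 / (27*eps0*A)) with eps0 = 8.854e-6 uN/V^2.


Step 1: Compute numerator: 8 * k * d0^3 = 8 * 9.706 * 1^3 = 77.648
Step 2: Compute denominator: 27 * eps0 * A = 27 * 8.854e-6 * 53682 = 12.833112
Step 3: Vpi = sqrt(77.648 / 12.833112)
Vpi = 2.46 V


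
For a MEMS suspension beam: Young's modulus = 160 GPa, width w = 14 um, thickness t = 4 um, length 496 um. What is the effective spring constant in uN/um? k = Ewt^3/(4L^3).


Step 1: Convert E to consistent units (1 GPa = 1000 uN/um^2).
E = 160 GPa = 160000 uN/um^2
Step 2: Compute t^3 = 4^3 = 64
Step 3: Compute L^3 = 496^3 = 122023936
Step 4: k = 160000 * 14 * 64 / (4 * 122023936)
k = 0.2937 uN/um


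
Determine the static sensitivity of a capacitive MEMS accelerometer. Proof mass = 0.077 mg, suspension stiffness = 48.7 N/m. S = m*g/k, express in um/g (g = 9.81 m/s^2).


Step 1: Convert mass: m = 0.077 mg = 7.70e-08 kg
Step 2: S = m * g / k = 7.70e-08 * 9.81 / 48.7
Step 3: S = 1.55e-08 m/g
Step 4: Convert to um/g: S = 0.016 um/g


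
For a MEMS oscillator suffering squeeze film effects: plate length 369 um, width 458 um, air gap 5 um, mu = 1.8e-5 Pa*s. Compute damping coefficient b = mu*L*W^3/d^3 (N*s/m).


Step 1: Convert to SI.
L = 369e-6 m, W = 458e-6 m, d = 5e-6 m
Step 2: W^3 = (458e-6)^3 = 9.61e-11 m^3
Step 3: d^3 = (5e-6)^3 = 1.25e-16 m^3
Step 4: b = 1.8e-5 * 369e-6 * 9.61e-11 / 1.25e-16
b = 5.10e-03 N*s/m


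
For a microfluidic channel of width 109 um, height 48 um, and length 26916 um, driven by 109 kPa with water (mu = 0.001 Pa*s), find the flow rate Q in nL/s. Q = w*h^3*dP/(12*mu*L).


Step 1: Convert all dimensions to SI (meters).
w = 109e-6 m, h = 48e-6 m, L = 26916e-6 m, dP = 109e3 Pa
Step 2: Q = w * h^3 * dP / (12 * mu * L)
Q = 109e-6 * (48e-6)^3 * 109e3 / (12 * 0.001 * 26916e-6) = 4.06803745e-09 m^3/s
Step 3: Convert Q from m^3/s to nL/s (1 m^3 = 1e12 nL, so multiply by 1e12).
Q = 4068.037 nL/s


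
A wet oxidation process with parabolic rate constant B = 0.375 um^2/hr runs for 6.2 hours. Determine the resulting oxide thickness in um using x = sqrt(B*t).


Step 1: Compute B*t = 0.375 * 6.2 = 2.325
Step 2: x = sqrt(2.325)
x = 1.525 um


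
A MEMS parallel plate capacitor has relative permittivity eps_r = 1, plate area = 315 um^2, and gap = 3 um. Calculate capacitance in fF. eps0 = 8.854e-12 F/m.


Step 1: Convert area to m^2: A = 315e-12 m^2
Step 2: Convert gap to m: d = 3e-6 m
Step 3: C = eps0 * eps_r * A / d
C = 8.854e-12 * 1 * 315e-12 / 3e-6
Step 4: Convert to fF (multiply by 1e15).
C = 0.93 fF


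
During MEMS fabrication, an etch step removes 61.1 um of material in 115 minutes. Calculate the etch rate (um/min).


Step 1: Etch rate = depth / time
Step 2: rate = 61.1 / 115
rate = 0.531 um/min


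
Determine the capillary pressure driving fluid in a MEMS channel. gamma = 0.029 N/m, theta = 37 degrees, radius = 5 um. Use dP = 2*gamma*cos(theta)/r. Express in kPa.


Step 1: cos(37 deg) = 0.7986
Step 2: Convert r to m: r = 5e-6 m
Step 3: dP = 2 * 0.029 * 0.7986 / 5e-6 = 9263.8 Pa
Step 4: Convert Pa to kPa (divide by 1000).
dP = 9.26 kPa


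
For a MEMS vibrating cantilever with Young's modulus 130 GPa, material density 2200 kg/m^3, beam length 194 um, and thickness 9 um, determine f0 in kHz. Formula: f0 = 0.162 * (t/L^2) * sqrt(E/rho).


Step 1: Convert units to SI.
t_SI = 9e-6 m, L_SI = 194e-6 m
Step 2: Calculate sqrt(E/rho).
sqrt(130e9 / 2200) = 7687.06 m/s
Step 3: Compute f0.
f0 = 0.162 * 9e-6 / (194e-6)^2 * 7687.06 = 297792.9 Hz = 297.79 kHz


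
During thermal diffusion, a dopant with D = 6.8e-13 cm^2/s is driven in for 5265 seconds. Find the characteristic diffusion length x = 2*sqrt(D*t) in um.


Step 1: Compute D*t = 6.8e-13 * 5265 = 3.5802e-09 cm^2
Step 2: sqrt(D*t) = 5.98348e-05 cm
Step 3: x = 2 * 5.98348e-05 cm = 1.196696e-04 cm
Step 4: Convert to um (1 cm = 1e4 um): x = 1.197 um


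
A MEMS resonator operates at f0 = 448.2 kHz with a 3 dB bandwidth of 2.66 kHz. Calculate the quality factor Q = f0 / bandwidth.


Step 1: Q = f0 / bandwidth
Step 2: Q = 448.2 / 2.66
Q = 168.5


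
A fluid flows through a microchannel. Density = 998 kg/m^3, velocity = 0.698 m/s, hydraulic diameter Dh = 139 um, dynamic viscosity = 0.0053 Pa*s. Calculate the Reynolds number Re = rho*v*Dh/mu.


Step 1: Convert Dh to meters: Dh = 139e-6 m
Step 2: Re = rho * v * Dh / mu
Re = 998 * 0.698 * 139e-6 / 0.0053
Re = 18.269


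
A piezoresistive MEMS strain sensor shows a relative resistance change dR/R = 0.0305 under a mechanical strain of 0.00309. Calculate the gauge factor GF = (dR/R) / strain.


Step 1: Identify values.
dR/R = 0.0305, strain = 0.00309
Step 2: GF = (dR/R) / strain = 0.0305 / 0.00309
GF = 9.9


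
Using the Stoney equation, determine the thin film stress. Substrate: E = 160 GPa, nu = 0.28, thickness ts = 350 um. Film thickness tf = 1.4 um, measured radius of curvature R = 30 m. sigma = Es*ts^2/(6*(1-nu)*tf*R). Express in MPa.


Step 1: Compute numerator: Es * ts^2 = 160 * 350^2 = 19600000 (GPa*um^2)
Step 2: Compute denominator (R in um): 6*(1-nu)*tf*R = 6*0.72*1.4*30e6 = 181440000.0 (um^2)
Step 3: sigma (GPa) = 19600000 / 181440000.0 = 1.08025e-01 GPa
Step 4: Convert to MPa (x1000): sigma = 108.0 MPa


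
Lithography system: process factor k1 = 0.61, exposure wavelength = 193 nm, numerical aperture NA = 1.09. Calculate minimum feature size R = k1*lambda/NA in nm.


Step 1: Identify values: k1 = 0.61, lambda = 193 nm, NA = 1.09
Step 2: R = k1 * lambda / NA
R = 0.61 * 193 / 1.09
R = 108.0 nm


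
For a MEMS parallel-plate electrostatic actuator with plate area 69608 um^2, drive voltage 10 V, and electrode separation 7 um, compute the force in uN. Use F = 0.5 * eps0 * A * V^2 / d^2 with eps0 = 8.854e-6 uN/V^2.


Step 1: Identify parameters.
eps0 = 8.854e-6 uN/V^2, A = 69608 um^2, V = 10 V, d = 7 um
Step 2: Compute V^2 = 10^2 = 100
Step 3: Compute d^2 = 7^2 = 49
Step 4: F = 0.5 * 8.854e-6 * 69608 * 100 / 49
F = 0.629 uN


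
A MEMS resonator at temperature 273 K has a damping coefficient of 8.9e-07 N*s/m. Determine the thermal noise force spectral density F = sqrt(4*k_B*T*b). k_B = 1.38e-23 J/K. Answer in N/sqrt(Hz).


Step 1: Compute 4 * k_B * T * b
= 4 * 1.38e-23 * 273 * 8.9e-07
= 1.3412e-26 N^2/Hz
Step 2: F_noise = sqrt(1.3412e-26)
F_noise = 1.16e-13 N/sqrt(Hz)


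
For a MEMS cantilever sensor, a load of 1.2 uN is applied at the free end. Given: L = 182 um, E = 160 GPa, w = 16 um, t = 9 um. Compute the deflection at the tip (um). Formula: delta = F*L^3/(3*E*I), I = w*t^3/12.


Step 1: Calculate the second moment of area.
I = w * t^3 / 12 = 16 * 9^3 / 12 = 972.0 um^4
Step 2: Convert E to consistent units (1 GPa = 1000 uN/um^2).
E = 160 GPa = 160000 uN/um^2
Step 3: Calculate tip deflection.
delta = F * L^3 / (3 * E * I)
delta = 1.2 * 182^3 / (3 * 160000 * 972.0)
delta = 0.0155 um


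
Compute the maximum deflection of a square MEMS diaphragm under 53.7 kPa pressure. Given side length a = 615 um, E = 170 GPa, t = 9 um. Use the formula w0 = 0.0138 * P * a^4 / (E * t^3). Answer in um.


Step 1: Convert pressure to compatible units (E is in GPa, so P in GPa).
P = 53.7 kPa = 53.7e-6 GPa
Step 2: Compute numerator: 0.0138 * P * a^4.
a^4 = 615^4 = 143054150625
numerator = 0.0138 * 53.7e-6 * 143054150625 = 1.06012e+05
Step 3: Compute denominator: E * t^3 = 170 * 9^3 = 123930
Step 4: w0 = numerator / denominator = 1.06012e+05 / 123930 = 0.8554 um


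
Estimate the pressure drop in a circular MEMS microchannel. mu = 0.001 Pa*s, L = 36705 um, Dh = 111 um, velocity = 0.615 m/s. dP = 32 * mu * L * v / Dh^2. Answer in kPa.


Step 1: Convert to SI: L = 36705e-6 m, Dh = 111e-6 m
Step 2: dP = 32 * 0.001 * 36705e-6 * 0.615 / (111e-6)^2
Step 3: dP = 58627.90 Pa
Step 4: Convert to kPa: dP = 58.63 kPa


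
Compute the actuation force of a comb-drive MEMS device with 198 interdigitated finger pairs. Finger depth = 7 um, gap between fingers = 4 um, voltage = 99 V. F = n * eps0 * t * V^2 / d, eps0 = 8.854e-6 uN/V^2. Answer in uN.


Step 1: Parameters: n=198, eps0=8.854e-6 uN/V^2, t=7 um, V=99 V, d=4 um
Step 2: V^2 = 9801
Step 3: F = 198 * 8.854e-6 * 7 * 9801 / 4
F = 30.069 uN


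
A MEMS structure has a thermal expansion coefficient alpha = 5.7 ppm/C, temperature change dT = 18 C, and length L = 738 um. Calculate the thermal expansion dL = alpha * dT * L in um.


Step 1: Convert CTE: alpha = 5.7 ppm/C = 5.7e-6 /C
Step 2: dL = 5.7e-6 * 18 * 738
dL = 0.0757 um


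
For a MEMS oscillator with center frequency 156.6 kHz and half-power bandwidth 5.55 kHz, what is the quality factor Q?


Step 1: Q = f0 / bandwidth
Step 2: Q = 156.6 / 5.55
Q = 28.2


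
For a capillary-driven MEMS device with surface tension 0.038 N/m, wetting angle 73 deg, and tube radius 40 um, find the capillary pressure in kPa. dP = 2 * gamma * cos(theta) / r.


Step 1: cos(73 deg) = 0.2924
Step 2: Convert r to m: r = 40e-6 m
Step 3: dP = 2 * 0.038 * 0.2924 / 40e-6 = 555.6 Pa
Step 4: Convert Pa to kPa (divide by 1000).
dP = 0.56 kPa


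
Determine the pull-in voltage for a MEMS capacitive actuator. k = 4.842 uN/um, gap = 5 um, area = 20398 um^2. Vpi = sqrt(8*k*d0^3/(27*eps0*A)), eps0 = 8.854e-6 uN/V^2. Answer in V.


Step 1: Compute numerator: 8 * k * d0^3 = 8 * 4.842 * 5^3 = 4842.0
Step 2: Compute denominator: 27 * eps0 * A = 27 * 8.854e-6 * 20398 = 4.876305
Step 3: Vpi = sqrt(4842.0 / 4.876305)
Vpi = 31.51 V


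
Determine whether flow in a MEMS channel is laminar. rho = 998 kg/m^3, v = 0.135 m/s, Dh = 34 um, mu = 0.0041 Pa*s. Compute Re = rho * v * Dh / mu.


Step 1: Convert Dh to meters: Dh = 34e-6 m
Step 2: Re = rho * v * Dh / mu
Re = 998 * 0.135 * 34e-6 / 0.0041
Re = 1.117
Since Re = 1.117 is below ~2300, the flow is laminar.


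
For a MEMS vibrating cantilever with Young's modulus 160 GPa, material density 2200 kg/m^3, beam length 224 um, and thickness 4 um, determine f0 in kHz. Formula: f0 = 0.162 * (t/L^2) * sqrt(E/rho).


Step 1: Convert units to SI.
t_SI = 4e-6 m, L_SI = 224e-6 m
Step 2: Calculate sqrt(E/rho).
sqrt(160e9 / 2200) = 8528.03 m/s
Step 3: Compute f0.
f0 = 0.162 * 4e-6 / (224e-6)^2 * 8528.03 = 110135.6 Hz = 110.14 kHz


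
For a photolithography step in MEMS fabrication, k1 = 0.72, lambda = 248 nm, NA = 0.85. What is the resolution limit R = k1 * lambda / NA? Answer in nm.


Step 1: Identify values: k1 = 0.72, lambda = 248 nm, NA = 0.85
Step 2: R = k1 * lambda / NA
R = 0.72 * 248 / 0.85
R = 210.1 nm


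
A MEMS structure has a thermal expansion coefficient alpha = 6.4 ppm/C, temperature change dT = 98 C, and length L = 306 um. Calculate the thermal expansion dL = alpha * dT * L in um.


Step 1: Convert CTE: alpha = 6.4 ppm/C = 6.4e-6 /C
Step 2: dL = 6.4e-6 * 98 * 306
dL = 0.1919 um


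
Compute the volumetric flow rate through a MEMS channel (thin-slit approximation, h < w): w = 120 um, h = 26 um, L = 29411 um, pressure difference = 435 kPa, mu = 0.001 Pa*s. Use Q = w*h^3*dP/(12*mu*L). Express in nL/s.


Step 1: Convert all dimensions to SI (meters).
w = 120e-6 m, h = 26e-6 m, L = 29411e-6 m, dP = 435e3 Pa
Step 2: Q = w * h^3 * dP / (12 * mu * L)
Q = 120e-6 * (26e-6)^3 * 435e3 / (12 * 0.001 * 29411e-6) = 2.59955799e-09 m^3/s
Step 3: Convert Q from m^3/s to nL/s (1 m^3 = 1e12 nL, so multiply by 1e12).
Q = 2599.558 nL/s


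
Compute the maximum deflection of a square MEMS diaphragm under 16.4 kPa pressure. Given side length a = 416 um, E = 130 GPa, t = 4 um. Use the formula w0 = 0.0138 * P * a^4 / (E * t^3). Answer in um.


Step 1: Convert pressure to compatible units (E is in GPa, so P in GPa).
P = 16.4 kPa = 16.4e-6 GPa
Step 2: Compute numerator: 0.0138 * P * a^4.
a^4 = 416^4 = 29948379136
numerator = 0.0138 * 16.4e-6 * 29948379136 = 6.77792e+03
Step 3: Compute denominator: E * t^3 = 130 * 4^3 = 8320
Step 4: w0 = numerator / denominator = 6.77792e+03 / 8320 = 0.8147 um


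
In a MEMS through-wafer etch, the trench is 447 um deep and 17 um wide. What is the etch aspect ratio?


Step 1: AR = depth / width
Step 2: AR = 447 / 17
AR = 26.3


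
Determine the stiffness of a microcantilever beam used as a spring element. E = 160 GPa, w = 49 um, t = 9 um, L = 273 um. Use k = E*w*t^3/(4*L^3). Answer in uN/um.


Step 1: Convert E to consistent units (1 GPa = 1000 uN/um^2).
E = 160 GPa = 160000 uN/um^2
Step 2: Compute t^3 = 9^3 = 729
Step 3: Compute L^3 = 273^3 = 20346417
Step 4: k = 160000 * 49 * 729 / (4 * 20346417)
k = 70.2256 uN/um


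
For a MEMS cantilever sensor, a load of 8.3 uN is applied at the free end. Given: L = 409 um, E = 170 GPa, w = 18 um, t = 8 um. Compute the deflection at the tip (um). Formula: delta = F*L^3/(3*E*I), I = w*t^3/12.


Step 1: Calculate the second moment of area.
I = w * t^3 / 12 = 18 * 8^3 / 12 = 768.0 um^4
Step 2: Convert E to consistent units (1 GPa = 1000 uN/um^2).
E = 170 GPa = 170000 uN/um^2
Step 3: Calculate tip deflection.
delta = F * L^3 / (3 * E * I)
delta = 8.3 * 409^3 / (3 * 170000 * 768.0)
delta = 1.4498 um


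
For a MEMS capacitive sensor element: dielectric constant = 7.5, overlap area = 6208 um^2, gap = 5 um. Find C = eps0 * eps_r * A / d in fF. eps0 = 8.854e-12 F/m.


Step 1: Convert area to m^2: A = 6208e-12 m^2
Step 2: Convert gap to m: d = 5e-6 m
Step 3: C = eps0 * eps_r * A / d
C = 8.854e-12 * 7.5 * 6208e-12 / 5e-6
Step 4: Convert to fF (multiply by 1e15).
C = 82.45 fF


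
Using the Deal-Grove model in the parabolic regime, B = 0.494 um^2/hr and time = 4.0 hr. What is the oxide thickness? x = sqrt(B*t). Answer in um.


Step 1: Compute B*t = 0.494 * 4.0 = 1.976
Step 2: x = sqrt(1.976)
x = 1.406 um


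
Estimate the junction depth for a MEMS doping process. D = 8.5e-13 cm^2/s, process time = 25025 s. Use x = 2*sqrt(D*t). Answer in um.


Step 1: Compute D*t = 8.5e-13 * 25025 = 2.127125e-08 cm^2
Step 2: sqrt(D*t) = 1.45847e-04 cm
Step 3: x = 2 * 1.45847e-04 cm = 2.91694e-04 cm
Step 4: Convert to um (1 cm = 1e4 um): x = 2.917 um


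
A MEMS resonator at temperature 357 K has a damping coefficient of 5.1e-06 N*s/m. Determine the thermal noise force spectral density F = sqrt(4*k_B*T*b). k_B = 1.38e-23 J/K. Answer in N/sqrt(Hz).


Step 1: Compute 4 * k_B * T * b
= 4 * 1.38e-23 * 357 * 5.1e-06
= 1.0050e-25 N^2/Hz
Step 2: F_noise = sqrt(1.0050e-25)
F_noise = 3.17e-13 N/sqrt(Hz)


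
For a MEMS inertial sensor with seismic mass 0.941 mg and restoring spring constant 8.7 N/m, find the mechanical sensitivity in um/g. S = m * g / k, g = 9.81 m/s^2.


Step 1: Convert mass: m = 0.941 mg = 9.41e-07 kg
Step 2: S = m * g / k = 9.41e-07 * 9.81 / 8.7
Step 3: S = 1.06e-06 m/g
Step 4: Convert to um/g: S = 1.061 um/g


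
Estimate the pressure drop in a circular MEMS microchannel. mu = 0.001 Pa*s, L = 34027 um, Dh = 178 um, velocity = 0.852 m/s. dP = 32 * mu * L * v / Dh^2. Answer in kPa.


Step 1: Convert to SI: L = 34027e-6 m, Dh = 178e-6 m
Step 2: dP = 32 * 0.001 * 34027e-6 * 0.852 / (178e-6)^2
Step 3: dP = 29280.15 Pa
Step 4: Convert to kPa: dP = 29.28 kPa


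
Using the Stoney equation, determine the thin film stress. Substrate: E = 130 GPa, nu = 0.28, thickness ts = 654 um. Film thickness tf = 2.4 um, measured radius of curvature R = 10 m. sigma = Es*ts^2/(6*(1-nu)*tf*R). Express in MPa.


Step 1: Compute numerator: Es * ts^2 = 130 * 654^2 = 55603080 (GPa*um^2)
Step 2: Compute denominator (R in um): 6*(1-nu)*tf*R = 6*0.72*2.4*10e6 = 103680000.0 (um^2)
Step 3: sigma (GPa) = 55603080 / 103680000.0 = 5.36295e-01 GPa
Step 4: Convert to MPa (x1000): sigma = 536.3 MPa


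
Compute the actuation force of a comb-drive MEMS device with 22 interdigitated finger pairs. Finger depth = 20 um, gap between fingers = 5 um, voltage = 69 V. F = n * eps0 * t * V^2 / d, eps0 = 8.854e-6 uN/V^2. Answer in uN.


Step 1: Parameters: n=22, eps0=8.854e-6 uN/V^2, t=20 um, V=69 V, d=5 um
Step 2: V^2 = 4761
Step 3: F = 22 * 8.854e-6 * 20 * 4761 / 5
F = 3.71 uN


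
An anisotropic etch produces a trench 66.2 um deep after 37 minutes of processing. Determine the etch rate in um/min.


Step 1: Etch rate = depth / time
Step 2: rate = 66.2 / 37
rate = 1.789 um/min


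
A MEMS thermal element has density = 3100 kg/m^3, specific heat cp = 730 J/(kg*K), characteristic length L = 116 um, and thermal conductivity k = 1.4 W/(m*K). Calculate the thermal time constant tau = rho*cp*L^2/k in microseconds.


Step 1: Convert L to m: L = 116e-6 m
Step 2: L^2 = (116e-6)^2 = 1.3456e-08 m^2
Step 3: tau = 3100 * 730 * 1.3456e-08 / 1.4 = 2.175066286e-02 s
Step 4: Convert to microseconds (multiply by 1e6).
tau = 21750.663 us


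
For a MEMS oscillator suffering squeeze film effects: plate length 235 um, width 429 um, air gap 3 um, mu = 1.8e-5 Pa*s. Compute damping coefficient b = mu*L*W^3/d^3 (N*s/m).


Step 1: Convert to SI.
L = 235e-6 m, W = 429e-6 m, d = 3e-6 m
Step 2: W^3 = (429e-6)^3 = 7.90e-11 m^3
Step 3: d^3 = (3e-6)^3 = 2.70e-17 m^3
Step 4: b = 1.8e-5 * 235e-6 * 7.90e-11 / 2.70e-17
b = 1.24e-02 N*s/m
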